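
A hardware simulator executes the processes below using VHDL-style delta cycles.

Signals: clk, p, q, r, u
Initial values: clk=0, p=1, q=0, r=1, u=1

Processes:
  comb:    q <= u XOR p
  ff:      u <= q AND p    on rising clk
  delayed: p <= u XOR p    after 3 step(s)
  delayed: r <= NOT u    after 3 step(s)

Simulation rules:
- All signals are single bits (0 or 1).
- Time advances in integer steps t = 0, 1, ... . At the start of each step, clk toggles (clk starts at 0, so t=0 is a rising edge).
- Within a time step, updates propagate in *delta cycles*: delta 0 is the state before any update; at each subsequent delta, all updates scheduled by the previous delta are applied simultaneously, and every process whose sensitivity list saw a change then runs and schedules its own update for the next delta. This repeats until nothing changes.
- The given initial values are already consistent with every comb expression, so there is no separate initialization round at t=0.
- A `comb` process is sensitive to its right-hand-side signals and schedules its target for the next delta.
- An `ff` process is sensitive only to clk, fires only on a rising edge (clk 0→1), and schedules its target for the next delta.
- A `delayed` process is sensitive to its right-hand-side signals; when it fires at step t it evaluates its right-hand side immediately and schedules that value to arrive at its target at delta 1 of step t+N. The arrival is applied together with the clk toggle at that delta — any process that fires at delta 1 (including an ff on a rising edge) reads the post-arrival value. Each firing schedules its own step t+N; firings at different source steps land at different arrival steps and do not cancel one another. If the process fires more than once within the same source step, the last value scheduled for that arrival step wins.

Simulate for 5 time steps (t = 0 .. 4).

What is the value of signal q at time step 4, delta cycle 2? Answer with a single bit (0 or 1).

0

[bits: u,r,clk,q,p]
t=0: Δ0=11001 Δ1=11101 Δ2=01101 Δ3=01111 | 3Δ
t=1: Δ0=01111 Δ1=01011 | 1Δ
t=2: Δ0=01011 Δ1=01111 Δ2=11111 Δ3=11101 | 3Δ
t=3: Δ0=11101 Δ1=11001 | 1Δ
t=4: Δ0=11001 Δ1=11101 Δ2=01101 Δ3=01111 | 3Δ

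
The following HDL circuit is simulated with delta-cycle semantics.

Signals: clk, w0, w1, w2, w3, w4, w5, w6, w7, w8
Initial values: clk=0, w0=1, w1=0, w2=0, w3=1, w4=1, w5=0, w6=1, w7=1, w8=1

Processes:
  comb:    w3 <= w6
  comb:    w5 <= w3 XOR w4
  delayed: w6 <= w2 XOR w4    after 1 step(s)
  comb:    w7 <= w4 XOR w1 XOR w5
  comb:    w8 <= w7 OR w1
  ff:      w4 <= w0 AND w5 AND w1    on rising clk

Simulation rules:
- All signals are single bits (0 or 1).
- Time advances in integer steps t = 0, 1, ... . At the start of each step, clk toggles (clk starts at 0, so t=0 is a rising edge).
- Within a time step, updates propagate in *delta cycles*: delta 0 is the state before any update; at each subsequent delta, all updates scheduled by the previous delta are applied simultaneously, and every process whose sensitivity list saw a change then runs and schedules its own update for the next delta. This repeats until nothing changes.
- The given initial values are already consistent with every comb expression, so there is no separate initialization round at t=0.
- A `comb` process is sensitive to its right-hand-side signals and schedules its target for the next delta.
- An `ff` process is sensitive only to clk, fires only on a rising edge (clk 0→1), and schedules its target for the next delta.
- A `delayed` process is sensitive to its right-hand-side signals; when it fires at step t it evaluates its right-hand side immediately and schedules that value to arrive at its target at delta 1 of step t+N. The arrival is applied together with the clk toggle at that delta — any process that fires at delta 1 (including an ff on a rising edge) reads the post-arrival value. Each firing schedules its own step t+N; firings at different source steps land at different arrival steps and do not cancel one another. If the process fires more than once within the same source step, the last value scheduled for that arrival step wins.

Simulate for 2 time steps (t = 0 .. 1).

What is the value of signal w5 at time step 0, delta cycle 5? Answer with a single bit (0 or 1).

1

t0.Δ0 w1=0 clk=0 w5=0 w3=1 w4=1 w7=1 w2=0 w0=1 w6=1 w8=1
t0.Δ1 w1=0 clk=1 w5=0 w3=1 w4=1 w7=1 w2=0 w0=1 w6=1 w8=1
t0.Δ2 w1=0 clk=1 w5=0 w3=1 w4=0 w7=1 w2=0 w0=1 w6=1 w8=1
t0.Δ3 w1=0 clk=1 w5=1 w3=1 w4=0 w7=0 w2=0 w0=1 w6=1 w8=1
t0.Δ4 w1=0 clk=1 w5=1 w3=1 w4=0 w7=1 w2=0 w0=1 w6=1 w8=0
t0.Δ5 w1=0 clk=1 w5=1 w3=1 w4=0 w7=1 w2=0 w0=1 w6=1 w8=1
t1.Δ0 w1=0 clk=1 w5=1 w3=1 w4=0 w7=1 w2=0 w0=1 w6=1 w8=1
t1.Δ1 w1=0 clk=0 w5=1 w3=1 w4=0 w7=1 w2=0 w0=1 w6=0 w8=1
t1.Δ2 w1=0 clk=0 w5=1 w3=0 w4=0 w7=1 w2=0 w0=1 w6=0 w8=1
t1.Δ3 w1=0 clk=0 w5=0 w3=0 w4=0 w7=1 w2=0 w0=1 w6=0 w8=1
t1.Δ4 w1=0 clk=0 w5=0 w3=0 w4=0 w7=0 w2=0 w0=1 w6=0 w8=1
t1.Δ5 w1=0 clk=0 w5=0 w3=0 w4=0 w7=0 w2=0 w0=1 w6=0 w8=0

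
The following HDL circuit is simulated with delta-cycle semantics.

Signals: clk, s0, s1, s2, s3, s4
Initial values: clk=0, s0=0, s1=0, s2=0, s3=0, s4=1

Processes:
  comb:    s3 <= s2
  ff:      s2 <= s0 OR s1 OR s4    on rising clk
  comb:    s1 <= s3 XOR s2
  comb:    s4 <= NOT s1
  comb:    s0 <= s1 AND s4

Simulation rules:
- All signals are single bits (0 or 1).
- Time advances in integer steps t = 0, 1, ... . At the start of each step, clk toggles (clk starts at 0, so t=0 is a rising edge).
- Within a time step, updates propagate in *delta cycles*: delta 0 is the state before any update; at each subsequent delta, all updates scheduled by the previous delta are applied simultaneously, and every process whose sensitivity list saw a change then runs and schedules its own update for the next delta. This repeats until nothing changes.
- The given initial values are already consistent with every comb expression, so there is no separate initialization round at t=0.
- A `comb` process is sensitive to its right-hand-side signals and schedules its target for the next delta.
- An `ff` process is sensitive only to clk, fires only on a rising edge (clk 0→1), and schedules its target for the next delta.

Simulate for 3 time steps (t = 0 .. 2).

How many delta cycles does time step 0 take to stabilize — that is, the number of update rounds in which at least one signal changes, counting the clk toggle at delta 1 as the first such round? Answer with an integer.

5

t=0 Δ0: clk=0 s0=0 s2=0 s1=0 s4=1 s3=0
  Δ1: clk:0→1
  Δ2: s2:0→1
  Δ3: s1:0→1, s3:0→1
  Δ4: s0:0→1, s1:1→0, s4:1→0
  Δ5: s0:1→0, s4:0→1
  (5Δ to stable)
t=1 Δ0: clk=1 s0=0 s2=1 s1=0 s4=1 s3=1
  Δ1: clk:1→0
  (1Δ to stable)
t=2 Δ0: clk=0 s0=0 s2=1 s1=0 s4=1 s3=1
  Δ1: clk:0→1
  (1Δ to stable)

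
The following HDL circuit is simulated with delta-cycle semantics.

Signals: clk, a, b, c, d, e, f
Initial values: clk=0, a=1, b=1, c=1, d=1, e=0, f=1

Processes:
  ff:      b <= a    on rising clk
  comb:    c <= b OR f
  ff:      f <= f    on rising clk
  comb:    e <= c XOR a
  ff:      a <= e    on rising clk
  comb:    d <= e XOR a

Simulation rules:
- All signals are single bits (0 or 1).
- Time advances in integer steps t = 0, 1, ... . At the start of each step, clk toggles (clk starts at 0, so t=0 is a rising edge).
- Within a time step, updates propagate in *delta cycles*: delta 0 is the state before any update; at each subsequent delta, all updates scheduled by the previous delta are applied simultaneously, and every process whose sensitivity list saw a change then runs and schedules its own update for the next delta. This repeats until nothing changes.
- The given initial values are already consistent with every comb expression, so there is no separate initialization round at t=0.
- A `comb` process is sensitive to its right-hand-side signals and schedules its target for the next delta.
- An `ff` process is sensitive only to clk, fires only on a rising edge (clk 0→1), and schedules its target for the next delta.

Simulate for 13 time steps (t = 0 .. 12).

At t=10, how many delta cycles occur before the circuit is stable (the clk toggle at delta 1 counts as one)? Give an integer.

t0.Δ0 d=1 clk=0 f=1 b=1 e=0 a=1 c=1
t0.Δ1 d=1 clk=1 f=1 b=1 e=0 a=1 c=1
t0.Δ2 d=1 clk=1 f=1 b=1 e=0 a=0 c=1
t0.Δ3 d=0 clk=1 f=1 b=1 e=1 a=0 c=1
t0.Δ4 d=1 clk=1 f=1 b=1 e=1 a=0 c=1
t1.Δ0 d=1 clk=1 f=1 b=1 e=1 a=0 c=1
t1.Δ1 d=1 clk=0 f=1 b=1 e=1 a=0 c=1
t2.Δ0 d=1 clk=0 f=1 b=1 e=1 a=0 c=1
t2.Δ1 d=1 clk=1 f=1 b=1 e=1 a=0 c=1
t2.Δ2 d=1 clk=1 f=1 b=0 e=1 a=1 c=1
t2.Δ3 d=0 clk=1 f=1 b=0 e=0 a=1 c=1
t2.Δ4 d=1 clk=1 f=1 b=0 e=0 a=1 c=1
t3.Δ0 d=1 clk=1 f=1 b=0 e=0 a=1 c=1
t3.Δ1 d=1 clk=0 f=1 b=0 e=0 a=1 c=1
t4.Δ0 d=1 clk=0 f=1 b=0 e=0 a=1 c=1
t4.Δ1 d=1 clk=1 f=1 b=0 e=0 a=1 c=1
t4.Δ2 d=1 clk=1 f=1 b=1 e=0 a=0 c=1
t4.Δ3 d=0 clk=1 f=1 b=1 e=1 a=0 c=1
t4.Δ4 d=1 clk=1 f=1 b=1 e=1 a=0 c=1
t5.Δ0 d=1 clk=1 f=1 b=1 e=1 a=0 c=1
t5.Δ1 d=1 clk=0 f=1 b=1 e=1 a=0 c=1
t6.Δ0 d=1 clk=0 f=1 b=1 e=1 a=0 c=1
t6.Δ1 d=1 clk=1 f=1 b=1 e=1 a=0 c=1
t6.Δ2 d=1 clk=1 f=1 b=0 e=1 a=1 c=1
t6.Δ3 d=0 clk=1 f=1 b=0 e=0 a=1 c=1
t6.Δ4 d=1 clk=1 f=1 b=0 e=0 a=1 c=1
t7.Δ0 d=1 clk=1 f=1 b=0 e=0 a=1 c=1
t7.Δ1 d=1 clk=0 f=1 b=0 e=0 a=1 c=1
t8.Δ0 d=1 clk=0 f=1 b=0 e=0 a=1 c=1
t8.Δ1 d=1 clk=1 f=1 b=0 e=0 a=1 c=1
t8.Δ2 d=1 clk=1 f=1 b=1 e=0 a=0 c=1
t8.Δ3 d=0 clk=1 f=1 b=1 e=1 a=0 c=1
t8.Δ4 d=1 clk=1 f=1 b=1 e=1 a=0 c=1
t9.Δ0 d=1 clk=1 f=1 b=1 e=1 a=0 c=1
t9.Δ1 d=1 clk=0 f=1 b=1 e=1 a=0 c=1
t10.Δ0 d=1 clk=0 f=1 b=1 e=1 a=0 c=1
t10.Δ1 d=1 clk=1 f=1 b=1 e=1 a=0 c=1
t10.Δ2 d=1 clk=1 f=1 b=0 e=1 a=1 c=1
t10.Δ3 d=0 clk=1 f=1 b=0 e=0 a=1 c=1
t10.Δ4 d=1 clk=1 f=1 b=0 e=0 a=1 c=1
t11.Δ0 d=1 clk=1 f=1 b=0 e=0 a=1 c=1
t11.Δ1 d=1 clk=0 f=1 b=0 e=0 a=1 c=1
t12.Δ0 d=1 clk=0 f=1 b=0 e=0 a=1 c=1
t12.Δ1 d=1 clk=1 f=1 b=0 e=0 a=1 c=1
t12.Δ2 d=1 clk=1 f=1 b=1 e=0 a=0 c=1
t12.Δ3 d=0 clk=1 f=1 b=1 e=1 a=0 c=1
t12.Δ4 d=1 clk=1 f=1 b=1 e=1 a=0 c=1

4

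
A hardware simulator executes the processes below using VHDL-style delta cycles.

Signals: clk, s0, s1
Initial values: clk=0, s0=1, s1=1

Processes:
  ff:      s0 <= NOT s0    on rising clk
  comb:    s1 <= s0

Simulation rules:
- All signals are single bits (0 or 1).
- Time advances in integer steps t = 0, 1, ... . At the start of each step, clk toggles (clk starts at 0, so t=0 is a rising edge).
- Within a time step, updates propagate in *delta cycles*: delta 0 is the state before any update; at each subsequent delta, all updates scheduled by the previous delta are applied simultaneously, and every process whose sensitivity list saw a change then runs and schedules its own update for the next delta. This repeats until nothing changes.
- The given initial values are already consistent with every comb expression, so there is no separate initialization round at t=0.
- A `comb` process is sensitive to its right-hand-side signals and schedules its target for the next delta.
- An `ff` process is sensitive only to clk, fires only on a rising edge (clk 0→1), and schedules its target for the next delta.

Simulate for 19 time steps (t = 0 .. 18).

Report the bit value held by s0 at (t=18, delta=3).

1

[bits: s1,s0,clk]
t=0: Δ0=110 Δ1=111 Δ2=101 Δ3=001 | 3Δ
t=1: Δ0=001 Δ1=000 | 1Δ
t=2: Δ0=000 Δ1=001 Δ2=011 Δ3=111 | 3Δ
t=3: Δ0=111 Δ1=110 | 1Δ
t=4: Δ0=110 Δ1=111 Δ2=101 Δ3=001 | 3Δ
t=5: Δ0=001 Δ1=000 | 1Δ
t=6: Δ0=000 Δ1=001 Δ2=011 Δ3=111 | 3Δ
t=7: Δ0=111 Δ1=110 | 1Δ
t=8: Δ0=110 Δ1=111 Δ2=101 Δ3=001 | 3Δ
t=9: Δ0=001 Δ1=000 | 1Δ
t=10: Δ0=000 Δ1=001 Δ2=011 Δ3=111 | 3Δ
t=11: Δ0=111 Δ1=110 | 1Δ
t=12: Δ0=110 Δ1=111 Δ2=101 Δ3=001 | 3Δ
t=13: Δ0=001 Δ1=000 | 1Δ
t=14: Δ0=000 Δ1=001 Δ2=011 Δ3=111 | 3Δ
t=15: Δ0=111 Δ1=110 | 1Δ
t=16: Δ0=110 Δ1=111 Δ2=101 Δ3=001 | 3Δ
t=17: Δ0=001 Δ1=000 | 1Δ
t=18: Δ0=000 Δ1=001 Δ2=011 Δ3=111 | 3Δ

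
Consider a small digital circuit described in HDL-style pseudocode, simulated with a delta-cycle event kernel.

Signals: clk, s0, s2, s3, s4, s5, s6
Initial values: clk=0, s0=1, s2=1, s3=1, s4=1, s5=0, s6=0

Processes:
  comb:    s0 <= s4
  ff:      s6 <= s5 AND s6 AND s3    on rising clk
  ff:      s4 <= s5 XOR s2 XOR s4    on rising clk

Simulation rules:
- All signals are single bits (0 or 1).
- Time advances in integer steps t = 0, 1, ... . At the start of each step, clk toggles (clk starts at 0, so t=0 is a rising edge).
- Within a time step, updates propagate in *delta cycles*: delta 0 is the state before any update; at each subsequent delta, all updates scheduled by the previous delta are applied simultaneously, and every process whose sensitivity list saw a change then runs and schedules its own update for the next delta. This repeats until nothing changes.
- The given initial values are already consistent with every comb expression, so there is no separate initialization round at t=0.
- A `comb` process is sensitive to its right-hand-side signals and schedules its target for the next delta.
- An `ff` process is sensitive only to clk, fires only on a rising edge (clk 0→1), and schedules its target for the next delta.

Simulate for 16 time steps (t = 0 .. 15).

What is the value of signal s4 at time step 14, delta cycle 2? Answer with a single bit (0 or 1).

t=0 Δ0: s0=1 s3=1 clk=0 s5=0 s2=1 s6=0 s4=1
  Δ1: clk:0→1
  Δ2: s4:1→0
  Δ3: s0:1→0
  (3Δ to stable)
t=1 Δ0: s0=0 s3=1 clk=1 s5=0 s2=1 s6=0 s4=0
  Δ1: clk:1→0
  (1Δ to stable)
t=2 Δ0: s0=0 s3=1 clk=0 s5=0 s2=1 s6=0 s4=0
  Δ1: clk:0→1
  Δ2: s4:0→1
  Δ3: s0:0→1
  (3Δ to stable)
t=3 Δ0: s0=1 s3=1 clk=1 s5=0 s2=1 s6=0 s4=1
  Δ1: clk:1→0
  (1Δ to stable)
t=4 Δ0: s0=1 s3=1 clk=0 s5=0 s2=1 s6=0 s4=1
  Δ1: clk:0→1
  Δ2: s4:1→0
  Δ3: s0:1→0
  (3Δ to stable)
t=5 Δ0: s0=0 s3=1 clk=1 s5=0 s2=1 s6=0 s4=0
  Δ1: clk:1→0
  (1Δ to stable)
t=6 Δ0: s0=0 s3=1 clk=0 s5=0 s2=1 s6=0 s4=0
  Δ1: clk:0→1
  Δ2: s4:0→1
  Δ3: s0:0→1
  (3Δ to stable)
t=7 Δ0: s0=1 s3=1 clk=1 s5=0 s2=1 s6=0 s4=1
  Δ1: clk:1→0
  (1Δ to stable)
t=8 Δ0: s0=1 s3=1 clk=0 s5=0 s2=1 s6=0 s4=1
  Δ1: clk:0→1
  Δ2: s4:1→0
  Δ3: s0:1→0
  (3Δ to stable)
t=9 Δ0: s0=0 s3=1 clk=1 s5=0 s2=1 s6=0 s4=0
  Δ1: clk:1→0
  (1Δ to stable)
t=10 Δ0: s0=0 s3=1 clk=0 s5=0 s2=1 s6=0 s4=0
  Δ1: clk:0→1
  Δ2: s4:0→1
  Δ3: s0:0→1
  (3Δ to stable)
t=11 Δ0: s0=1 s3=1 clk=1 s5=0 s2=1 s6=0 s4=1
  Δ1: clk:1→0
  (1Δ to stable)
t=12 Δ0: s0=1 s3=1 clk=0 s5=0 s2=1 s6=0 s4=1
  Δ1: clk:0→1
  Δ2: s4:1→0
  Δ3: s0:1→0
  (3Δ to stable)
t=13 Δ0: s0=0 s3=1 clk=1 s5=0 s2=1 s6=0 s4=0
  Δ1: clk:1→0
  (1Δ to stable)
t=14 Δ0: s0=0 s3=1 clk=0 s5=0 s2=1 s6=0 s4=0
  Δ1: clk:0→1
  Δ2: s4:0→1
  Δ3: s0:0→1
  (3Δ to stable)
t=15 Δ0: s0=1 s3=1 clk=1 s5=0 s2=1 s6=0 s4=1
  Δ1: clk:1→0
  (1Δ to stable)

1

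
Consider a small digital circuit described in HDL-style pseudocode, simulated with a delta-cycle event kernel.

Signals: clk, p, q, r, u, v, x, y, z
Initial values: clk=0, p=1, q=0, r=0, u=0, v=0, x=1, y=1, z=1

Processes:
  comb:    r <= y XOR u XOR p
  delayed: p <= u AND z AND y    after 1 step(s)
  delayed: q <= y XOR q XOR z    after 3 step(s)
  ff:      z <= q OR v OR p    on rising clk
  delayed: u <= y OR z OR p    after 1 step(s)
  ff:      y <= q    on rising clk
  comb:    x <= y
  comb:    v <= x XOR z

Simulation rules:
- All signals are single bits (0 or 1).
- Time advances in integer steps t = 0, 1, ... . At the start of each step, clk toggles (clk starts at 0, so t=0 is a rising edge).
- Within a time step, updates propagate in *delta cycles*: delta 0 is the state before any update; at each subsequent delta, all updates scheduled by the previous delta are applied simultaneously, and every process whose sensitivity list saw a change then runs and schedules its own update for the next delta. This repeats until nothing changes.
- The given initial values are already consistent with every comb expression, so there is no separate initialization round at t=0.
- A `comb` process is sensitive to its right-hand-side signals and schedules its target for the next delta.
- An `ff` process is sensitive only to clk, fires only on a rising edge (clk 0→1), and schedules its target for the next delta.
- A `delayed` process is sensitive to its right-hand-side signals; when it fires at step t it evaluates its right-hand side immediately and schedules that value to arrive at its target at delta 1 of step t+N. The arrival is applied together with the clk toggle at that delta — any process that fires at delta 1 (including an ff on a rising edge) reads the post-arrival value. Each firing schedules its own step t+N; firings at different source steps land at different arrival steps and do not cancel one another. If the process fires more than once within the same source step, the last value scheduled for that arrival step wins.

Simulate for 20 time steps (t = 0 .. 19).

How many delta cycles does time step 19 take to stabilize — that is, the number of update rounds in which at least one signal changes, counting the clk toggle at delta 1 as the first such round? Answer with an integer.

2

[bits: y,clk,r,z,q,p,x,u,v]
t=0: Δ0=100101100 Δ1=110101100 Δ2=010101100 Δ3=011101000 Δ4=011101001 | 4Δ
t=1: Δ0=011101001 Δ1=001100011 | 1Δ
t=2: Δ0=001100011 Δ1=011100011 | 1Δ
t=3: Δ0=011100011 Δ1=001110011 | 1Δ
t=4: Δ0=001110011 Δ1=011110011 Δ2=111110011 Δ3=110110111 Δ4=110110110 | 4Δ
t=5: Δ0=110110110 Δ1=100111110 Δ2=101111110 | 2Δ
t=6: Δ0=101111110 Δ1=111101110 Δ2=011101110 Δ3=010101010 Δ4=010101011 | 4Δ
t=7: Δ0=010101011 Δ1=000110011 Δ2=001110011 | 2Δ
t=8: Δ0=001110011 Δ1=011110011 Δ2=111110011 Δ3=110110111 Δ4=110110110 | 4Δ
t=9: Δ0=110110110 Δ1=100111110 Δ2=101111110 | 2Δ
t=10: Δ0=101111110 Δ1=111101110 Δ2=011101110 Δ3=010101010 Δ4=010101011 | 4Δ
t=11: Δ0=010101011 Δ1=000110011 Δ2=001110011 | 2Δ
t=12: Δ0=001110011 Δ1=011110011 Δ2=111110011 Δ3=110110111 Δ4=110110110 | 4Δ
t=13: Δ0=110110110 Δ1=100111110 Δ2=101111110 | 2Δ
t=14: Δ0=101111110 Δ1=111101110 Δ2=011101110 Δ3=010101010 Δ4=010101011 | 4Δ
t=15: Δ0=010101011 Δ1=000110011 Δ2=001110011 | 2Δ
t=16: Δ0=001110011 Δ1=011110011 Δ2=111110011 Δ3=110110111 Δ4=110110110 | 4Δ
t=17: Δ0=110110110 Δ1=100111110 Δ2=101111110 | 2Δ
t=18: Δ0=101111110 Δ1=111101110 Δ2=011101110 Δ3=010101010 Δ4=010101011 | 4Δ
t=19: Δ0=010101011 Δ1=000110011 Δ2=001110011 | 2Δ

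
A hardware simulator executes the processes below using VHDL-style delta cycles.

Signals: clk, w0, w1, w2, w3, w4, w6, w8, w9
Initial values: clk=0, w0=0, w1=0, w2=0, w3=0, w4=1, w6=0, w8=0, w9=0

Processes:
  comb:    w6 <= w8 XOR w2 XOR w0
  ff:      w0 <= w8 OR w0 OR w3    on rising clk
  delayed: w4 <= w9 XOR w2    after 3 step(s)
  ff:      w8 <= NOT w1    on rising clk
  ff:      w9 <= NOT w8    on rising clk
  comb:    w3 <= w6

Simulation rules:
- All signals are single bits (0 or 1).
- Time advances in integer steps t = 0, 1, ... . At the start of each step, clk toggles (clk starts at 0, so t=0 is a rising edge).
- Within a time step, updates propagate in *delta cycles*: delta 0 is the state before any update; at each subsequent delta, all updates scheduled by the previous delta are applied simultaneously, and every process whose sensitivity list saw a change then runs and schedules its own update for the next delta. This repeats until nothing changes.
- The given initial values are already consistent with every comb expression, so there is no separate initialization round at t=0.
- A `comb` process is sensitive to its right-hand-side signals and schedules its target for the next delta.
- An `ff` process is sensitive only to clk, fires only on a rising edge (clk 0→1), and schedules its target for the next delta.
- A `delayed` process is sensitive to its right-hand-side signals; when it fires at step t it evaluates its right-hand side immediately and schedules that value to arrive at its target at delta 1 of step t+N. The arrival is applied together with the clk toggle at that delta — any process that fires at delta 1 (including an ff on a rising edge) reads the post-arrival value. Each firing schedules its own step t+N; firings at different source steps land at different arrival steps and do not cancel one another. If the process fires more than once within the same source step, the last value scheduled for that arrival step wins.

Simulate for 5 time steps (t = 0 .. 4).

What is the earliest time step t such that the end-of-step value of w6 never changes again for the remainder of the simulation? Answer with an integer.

2

[bits: w3,w9,clk,w1,w0,w2,w8,w4,w6]
t=0: Δ0=000000010 Δ1=001000010 Δ2=011000110 Δ3=011000111 Δ4=111000111 | 4Δ
t=1: Δ0=111000111 Δ1=110000111 | 1Δ
t=2: Δ0=110000111 Δ1=111000111 Δ2=101010111 Δ3=101010110 Δ4=001010110 | 4Δ
t=3: Δ0=001010110 Δ1=000010110 | 1Δ
t=4: Δ0=000010110 Δ1=001010110 | 1Δ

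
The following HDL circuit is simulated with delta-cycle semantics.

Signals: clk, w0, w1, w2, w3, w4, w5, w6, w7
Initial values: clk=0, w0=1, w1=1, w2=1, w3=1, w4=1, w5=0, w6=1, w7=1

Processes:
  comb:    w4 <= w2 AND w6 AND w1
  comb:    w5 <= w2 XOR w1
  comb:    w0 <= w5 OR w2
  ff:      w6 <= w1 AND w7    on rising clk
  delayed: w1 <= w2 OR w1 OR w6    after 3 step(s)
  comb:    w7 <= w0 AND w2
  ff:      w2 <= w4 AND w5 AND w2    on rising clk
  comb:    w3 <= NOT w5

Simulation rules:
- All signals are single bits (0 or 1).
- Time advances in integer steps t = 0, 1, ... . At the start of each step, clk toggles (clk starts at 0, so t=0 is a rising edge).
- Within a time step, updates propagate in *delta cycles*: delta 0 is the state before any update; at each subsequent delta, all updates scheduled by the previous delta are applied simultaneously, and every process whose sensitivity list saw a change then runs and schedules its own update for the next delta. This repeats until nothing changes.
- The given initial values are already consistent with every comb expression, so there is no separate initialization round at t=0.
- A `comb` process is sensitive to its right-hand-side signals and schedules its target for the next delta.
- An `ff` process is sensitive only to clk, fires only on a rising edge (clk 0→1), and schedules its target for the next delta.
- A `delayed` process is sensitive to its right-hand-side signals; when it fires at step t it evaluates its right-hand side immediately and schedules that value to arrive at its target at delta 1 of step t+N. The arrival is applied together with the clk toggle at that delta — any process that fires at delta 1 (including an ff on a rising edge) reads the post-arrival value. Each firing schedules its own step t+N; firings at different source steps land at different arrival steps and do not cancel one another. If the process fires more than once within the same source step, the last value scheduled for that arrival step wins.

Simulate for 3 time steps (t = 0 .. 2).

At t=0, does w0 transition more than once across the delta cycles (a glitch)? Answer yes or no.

t=0 Δ0: w1=1 w2=1 w6=1 w7=1 w4=1 w5=0 w3=1 clk=0 w0=1
  Δ1: clk:0→1
  Δ2: w2:1→0
  Δ3: w7:1→0, w4:1→0, w5:0→1, w0:1→0
  Δ4: w3:1→0, w0:0→1
  (4Δ to stable)
t=1 Δ0: w1=1 w2=0 w6=1 w7=0 w4=0 w5=1 w3=0 clk=1 w0=1
  Δ1: clk:1→0
  (1Δ to stable)
t=2 Δ0: w1=1 w2=0 w6=1 w7=0 w4=0 w5=1 w3=0 clk=0 w0=1
  Δ1: clk:0→1
  Δ2: w6:1→0
  (2Δ to stable)

yes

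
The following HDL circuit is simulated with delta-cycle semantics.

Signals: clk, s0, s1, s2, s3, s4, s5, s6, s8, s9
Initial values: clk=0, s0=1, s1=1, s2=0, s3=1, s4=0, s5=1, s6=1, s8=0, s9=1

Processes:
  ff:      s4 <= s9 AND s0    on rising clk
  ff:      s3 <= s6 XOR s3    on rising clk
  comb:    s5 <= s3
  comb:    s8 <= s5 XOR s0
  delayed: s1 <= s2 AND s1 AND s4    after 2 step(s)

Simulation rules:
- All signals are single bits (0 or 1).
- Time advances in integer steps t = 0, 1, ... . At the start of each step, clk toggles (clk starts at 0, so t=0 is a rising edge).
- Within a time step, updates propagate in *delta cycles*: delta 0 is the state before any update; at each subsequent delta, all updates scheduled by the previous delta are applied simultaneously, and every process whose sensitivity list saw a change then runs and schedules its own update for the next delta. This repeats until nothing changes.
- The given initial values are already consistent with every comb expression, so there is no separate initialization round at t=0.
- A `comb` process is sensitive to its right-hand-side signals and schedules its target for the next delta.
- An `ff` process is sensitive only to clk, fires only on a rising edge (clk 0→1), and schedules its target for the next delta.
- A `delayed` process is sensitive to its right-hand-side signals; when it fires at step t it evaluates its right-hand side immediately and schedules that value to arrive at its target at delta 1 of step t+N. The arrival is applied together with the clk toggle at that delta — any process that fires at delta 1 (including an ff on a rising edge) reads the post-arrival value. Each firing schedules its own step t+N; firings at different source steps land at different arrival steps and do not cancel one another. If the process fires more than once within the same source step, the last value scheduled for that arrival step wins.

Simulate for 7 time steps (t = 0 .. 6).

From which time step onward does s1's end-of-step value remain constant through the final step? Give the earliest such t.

2

t0.Δ0 s2=0 s5=1 s3=1 s6=1 s0=1 s1=1 s4=0 clk=0 s9=1 s8=0
t0.Δ1 s2=0 s5=1 s3=1 s6=1 s0=1 s1=1 s4=0 clk=1 s9=1 s8=0
t0.Δ2 s2=0 s5=1 s3=0 s6=1 s0=1 s1=1 s4=1 clk=1 s9=1 s8=0
t0.Δ3 s2=0 s5=0 s3=0 s6=1 s0=1 s1=1 s4=1 clk=1 s9=1 s8=0
t0.Δ4 s2=0 s5=0 s3=0 s6=1 s0=1 s1=1 s4=1 clk=1 s9=1 s8=1
t1.Δ0 s2=0 s5=0 s3=0 s6=1 s0=1 s1=1 s4=1 clk=1 s9=1 s8=1
t1.Δ1 s2=0 s5=0 s3=0 s6=1 s0=1 s1=1 s4=1 clk=0 s9=1 s8=1
t2.Δ0 s2=0 s5=0 s3=0 s6=1 s0=1 s1=1 s4=1 clk=0 s9=1 s8=1
t2.Δ1 s2=0 s5=0 s3=0 s6=1 s0=1 s1=0 s4=1 clk=1 s9=1 s8=1
t2.Δ2 s2=0 s5=0 s3=1 s6=1 s0=1 s1=0 s4=1 clk=1 s9=1 s8=1
t2.Δ3 s2=0 s5=1 s3=1 s6=1 s0=1 s1=0 s4=1 clk=1 s9=1 s8=1
t2.Δ4 s2=0 s5=1 s3=1 s6=1 s0=1 s1=0 s4=1 clk=1 s9=1 s8=0
t3.Δ0 s2=0 s5=1 s3=1 s6=1 s0=1 s1=0 s4=1 clk=1 s9=1 s8=0
t3.Δ1 s2=0 s5=1 s3=1 s6=1 s0=1 s1=0 s4=1 clk=0 s9=1 s8=0
t4.Δ0 s2=0 s5=1 s3=1 s6=1 s0=1 s1=0 s4=1 clk=0 s9=1 s8=0
t4.Δ1 s2=0 s5=1 s3=1 s6=1 s0=1 s1=0 s4=1 clk=1 s9=1 s8=0
t4.Δ2 s2=0 s5=1 s3=0 s6=1 s0=1 s1=0 s4=1 clk=1 s9=1 s8=0
t4.Δ3 s2=0 s5=0 s3=0 s6=1 s0=1 s1=0 s4=1 clk=1 s9=1 s8=0
t4.Δ4 s2=0 s5=0 s3=0 s6=1 s0=1 s1=0 s4=1 clk=1 s9=1 s8=1
t5.Δ0 s2=0 s5=0 s3=0 s6=1 s0=1 s1=0 s4=1 clk=1 s9=1 s8=1
t5.Δ1 s2=0 s5=0 s3=0 s6=1 s0=1 s1=0 s4=1 clk=0 s9=1 s8=1
t6.Δ0 s2=0 s5=0 s3=0 s6=1 s0=1 s1=0 s4=1 clk=0 s9=1 s8=1
t6.Δ1 s2=0 s5=0 s3=0 s6=1 s0=1 s1=0 s4=1 clk=1 s9=1 s8=1
t6.Δ2 s2=0 s5=0 s3=1 s6=1 s0=1 s1=0 s4=1 clk=1 s9=1 s8=1
t6.Δ3 s2=0 s5=1 s3=1 s6=1 s0=1 s1=0 s4=1 clk=1 s9=1 s8=1
t6.Δ4 s2=0 s5=1 s3=1 s6=1 s0=1 s1=0 s4=1 clk=1 s9=1 s8=0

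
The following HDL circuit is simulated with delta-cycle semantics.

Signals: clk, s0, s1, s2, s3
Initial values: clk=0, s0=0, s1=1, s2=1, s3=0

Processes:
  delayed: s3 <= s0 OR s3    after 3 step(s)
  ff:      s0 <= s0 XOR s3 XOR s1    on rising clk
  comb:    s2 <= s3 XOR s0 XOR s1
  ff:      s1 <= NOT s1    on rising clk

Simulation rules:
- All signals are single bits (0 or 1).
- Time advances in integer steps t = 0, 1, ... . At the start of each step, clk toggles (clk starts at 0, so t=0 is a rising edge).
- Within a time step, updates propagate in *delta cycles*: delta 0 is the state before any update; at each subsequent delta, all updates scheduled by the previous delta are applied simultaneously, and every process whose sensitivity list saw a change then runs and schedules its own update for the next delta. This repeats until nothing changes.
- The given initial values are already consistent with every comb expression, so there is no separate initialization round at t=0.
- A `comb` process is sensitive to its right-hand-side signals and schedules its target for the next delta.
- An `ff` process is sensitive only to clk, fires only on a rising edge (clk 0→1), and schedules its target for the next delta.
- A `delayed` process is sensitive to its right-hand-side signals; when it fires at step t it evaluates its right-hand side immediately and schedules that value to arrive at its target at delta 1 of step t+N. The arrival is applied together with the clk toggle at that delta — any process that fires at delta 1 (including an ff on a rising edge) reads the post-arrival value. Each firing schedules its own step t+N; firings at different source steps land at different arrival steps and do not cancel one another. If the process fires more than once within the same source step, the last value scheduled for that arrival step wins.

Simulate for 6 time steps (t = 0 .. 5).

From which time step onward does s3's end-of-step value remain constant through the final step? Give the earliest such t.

[bits: s3,s1,clk,s0,s2]
t=0: Δ0=01001 Δ1=01101 Δ2=00111 | 2Δ
t=1: Δ0=00111 Δ1=00011 | 1Δ
t=2: Δ0=00011 Δ1=00111 Δ2=01111 Δ3=01110 | 3Δ
t=3: Δ0=01110 Δ1=11010 Δ2=11011 | 2Δ
t=4: Δ0=11011 Δ1=11111 Δ2=10111 Δ3=10110 | 3Δ
t=5: Δ0=10110 Δ1=10010 | 1Δ

3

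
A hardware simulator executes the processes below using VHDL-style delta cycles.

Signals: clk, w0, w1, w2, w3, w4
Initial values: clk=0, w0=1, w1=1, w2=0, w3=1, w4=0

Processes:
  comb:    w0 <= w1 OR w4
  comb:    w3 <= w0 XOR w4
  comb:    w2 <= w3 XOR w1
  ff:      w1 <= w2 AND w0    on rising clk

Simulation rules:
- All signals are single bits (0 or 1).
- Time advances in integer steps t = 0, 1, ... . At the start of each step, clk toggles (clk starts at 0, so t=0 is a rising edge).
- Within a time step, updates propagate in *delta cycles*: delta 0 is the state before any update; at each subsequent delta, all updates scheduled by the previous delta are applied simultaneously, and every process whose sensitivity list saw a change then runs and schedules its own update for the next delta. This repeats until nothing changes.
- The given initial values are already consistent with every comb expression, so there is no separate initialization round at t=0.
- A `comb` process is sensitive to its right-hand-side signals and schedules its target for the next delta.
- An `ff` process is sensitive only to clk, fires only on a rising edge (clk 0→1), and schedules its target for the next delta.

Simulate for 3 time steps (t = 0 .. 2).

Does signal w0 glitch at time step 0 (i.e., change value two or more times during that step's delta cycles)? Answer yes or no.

no

[bits: w0,w3,w1,clk,w2,w4]
t=0: Δ0=111000 Δ1=111100 Δ2=110100 Δ3=010110 Δ4=000110 Δ5=000100 | 5Δ
t=1: Δ0=000100 Δ1=000000 | 1Δ
t=2: Δ0=000000 Δ1=000100 | 1Δ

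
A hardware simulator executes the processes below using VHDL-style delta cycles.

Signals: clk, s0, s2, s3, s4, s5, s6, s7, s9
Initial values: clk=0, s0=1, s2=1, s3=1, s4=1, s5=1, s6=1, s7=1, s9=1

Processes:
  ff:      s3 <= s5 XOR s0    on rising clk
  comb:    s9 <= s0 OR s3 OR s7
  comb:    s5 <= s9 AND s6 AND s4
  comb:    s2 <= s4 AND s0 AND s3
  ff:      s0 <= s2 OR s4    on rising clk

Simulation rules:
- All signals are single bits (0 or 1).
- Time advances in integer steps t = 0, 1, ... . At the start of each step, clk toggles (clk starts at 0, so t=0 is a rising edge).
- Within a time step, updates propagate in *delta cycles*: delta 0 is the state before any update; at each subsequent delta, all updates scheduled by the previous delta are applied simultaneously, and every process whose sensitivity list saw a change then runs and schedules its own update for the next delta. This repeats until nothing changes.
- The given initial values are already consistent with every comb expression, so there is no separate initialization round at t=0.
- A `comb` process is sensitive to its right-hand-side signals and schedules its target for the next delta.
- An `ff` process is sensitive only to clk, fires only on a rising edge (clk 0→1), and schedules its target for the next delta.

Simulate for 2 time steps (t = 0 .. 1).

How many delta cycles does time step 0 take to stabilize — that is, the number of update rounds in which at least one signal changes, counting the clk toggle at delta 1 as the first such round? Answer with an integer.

t0.Δ0 s9=1 s5=1 s3=1 s4=1 s7=1 s0=1 s6=1 s2=1 clk=0
t0.Δ1 s9=1 s5=1 s3=1 s4=1 s7=1 s0=1 s6=1 s2=1 clk=1
t0.Δ2 s9=1 s5=1 s3=0 s4=1 s7=1 s0=1 s6=1 s2=1 clk=1
t0.Δ3 s9=1 s5=1 s3=0 s4=1 s7=1 s0=1 s6=1 s2=0 clk=1
t1.Δ0 s9=1 s5=1 s3=0 s4=1 s7=1 s0=1 s6=1 s2=0 clk=1
t1.Δ1 s9=1 s5=1 s3=0 s4=1 s7=1 s0=1 s6=1 s2=0 clk=0

3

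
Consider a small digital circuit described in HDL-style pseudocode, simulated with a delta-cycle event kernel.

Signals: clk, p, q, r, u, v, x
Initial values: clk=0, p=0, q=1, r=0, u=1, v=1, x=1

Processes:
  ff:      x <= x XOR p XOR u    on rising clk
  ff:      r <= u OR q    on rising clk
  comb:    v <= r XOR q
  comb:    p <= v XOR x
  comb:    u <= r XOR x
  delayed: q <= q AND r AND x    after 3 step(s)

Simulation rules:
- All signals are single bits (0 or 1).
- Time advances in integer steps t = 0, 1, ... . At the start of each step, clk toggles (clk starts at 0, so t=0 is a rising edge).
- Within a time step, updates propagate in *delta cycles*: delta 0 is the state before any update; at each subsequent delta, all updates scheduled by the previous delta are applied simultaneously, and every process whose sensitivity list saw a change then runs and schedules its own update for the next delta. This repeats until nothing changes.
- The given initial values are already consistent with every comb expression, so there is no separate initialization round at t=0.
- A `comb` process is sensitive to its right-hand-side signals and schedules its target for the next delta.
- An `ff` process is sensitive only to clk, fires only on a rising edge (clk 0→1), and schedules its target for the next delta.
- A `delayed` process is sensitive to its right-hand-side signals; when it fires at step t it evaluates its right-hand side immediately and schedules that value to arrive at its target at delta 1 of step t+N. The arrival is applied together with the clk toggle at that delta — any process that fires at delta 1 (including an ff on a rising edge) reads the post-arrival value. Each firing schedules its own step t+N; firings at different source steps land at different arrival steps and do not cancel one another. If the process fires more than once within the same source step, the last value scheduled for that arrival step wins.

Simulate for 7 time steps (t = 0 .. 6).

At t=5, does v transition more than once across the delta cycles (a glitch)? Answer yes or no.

no

t=0 Δ0: u=1 r=0 clk=0 q=1 p=0 x=1 v=1
  Δ1: clk:0→1
  Δ2: r:0→1, x:1→0
  Δ3: p:0→1, v:1→0
  Δ4: p:1→0
  (4Δ to stable)
t=1 Δ0: u=1 r=1 clk=1 q=1 p=0 x=0 v=0
  Δ1: clk:1→0
  (1Δ to stable)
t=2 Δ0: u=1 r=1 clk=0 q=1 p=0 x=0 v=0
  Δ1: clk:0→1
  Δ2: x:0→1
  Δ3: u:1→0, p:0→1
  (3Δ to stable)
t=3 Δ0: u=0 r=1 clk=1 q=1 p=1 x=1 v=0
  Δ1: clk:1→0, q:1→0
  Δ2: v:0→1
  Δ3: p:1→0
  (3Δ to stable)
t=4 Δ0: u=0 r=1 clk=0 q=0 p=0 x=1 v=1
  Δ1: clk:0→1
  Δ2: r:1→0
  Δ3: u:0→1, v:1→0
  Δ4: p:0→1
  (4Δ to stable)
t=5 Δ0: u=1 r=0 clk=1 q=0 p=1 x=1 v=0
  Δ1: clk:1→0, q:0→1
  Δ2: v:0→1
  Δ3: p:1→0
  (3Δ to stable)
t=6 Δ0: u=1 r=0 clk=0 q=1 p=0 x=1 v=1
  Δ1: clk:0→1, q:1→0
  Δ2: r:0→1, x:1→0, v:1→0
  Δ3: v:0→1
  Δ4: p:0→1
  (4Δ to stable)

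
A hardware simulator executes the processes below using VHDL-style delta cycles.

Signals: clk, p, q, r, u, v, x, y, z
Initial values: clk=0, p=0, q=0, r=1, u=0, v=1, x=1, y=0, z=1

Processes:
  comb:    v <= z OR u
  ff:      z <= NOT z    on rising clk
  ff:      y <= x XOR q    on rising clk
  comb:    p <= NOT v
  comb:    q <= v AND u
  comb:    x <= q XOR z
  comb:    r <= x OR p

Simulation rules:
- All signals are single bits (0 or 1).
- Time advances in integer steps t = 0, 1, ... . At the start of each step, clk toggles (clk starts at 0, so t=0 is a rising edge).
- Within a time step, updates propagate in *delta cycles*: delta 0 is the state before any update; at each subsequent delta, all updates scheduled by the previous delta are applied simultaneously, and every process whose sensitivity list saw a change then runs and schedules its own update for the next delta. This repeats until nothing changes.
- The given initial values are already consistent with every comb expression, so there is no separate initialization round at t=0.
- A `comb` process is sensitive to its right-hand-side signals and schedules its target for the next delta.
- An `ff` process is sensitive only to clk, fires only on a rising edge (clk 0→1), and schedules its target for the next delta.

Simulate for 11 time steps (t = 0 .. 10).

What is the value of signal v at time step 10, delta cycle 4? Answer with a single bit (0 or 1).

1

[bits: u,p,z,r,q,v,y,x,clk]
t=0: Δ0=001101010 Δ1=001101011 Δ2=000101111 Δ3=000100101 Δ4=010000101 Δ5=010100101 | 5Δ
t=1: Δ0=010100101 Δ1=010100100 | 1Δ
t=2: Δ0=010100100 Δ1=010100101 Δ2=011100001 Δ3=011101011 Δ4=001101011 | 4Δ
t=3: Δ0=001101011 Δ1=001101010 | 1Δ
t=4: Δ0=001101010 Δ1=001101011 Δ2=000101111 Δ3=000100101 Δ4=010000101 Δ5=010100101 | 5Δ
t=5: Δ0=010100101 Δ1=010100100 | 1Δ
t=6: Δ0=010100100 Δ1=010100101 Δ2=011100001 Δ3=011101011 Δ4=001101011 | 4Δ
t=7: Δ0=001101011 Δ1=001101010 | 1Δ
t=8: Δ0=001101010 Δ1=001101011 Δ2=000101111 Δ3=000100101 Δ4=010000101 Δ5=010100101 | 5Δ
t=9: Δ0=010100101 Δ1=010100100 | 1Δ
t=10: Δ0=010100100 Δ1=010100101 Δ2=011100001 Δ3=011101011 Δ4=001101011 | 4Δ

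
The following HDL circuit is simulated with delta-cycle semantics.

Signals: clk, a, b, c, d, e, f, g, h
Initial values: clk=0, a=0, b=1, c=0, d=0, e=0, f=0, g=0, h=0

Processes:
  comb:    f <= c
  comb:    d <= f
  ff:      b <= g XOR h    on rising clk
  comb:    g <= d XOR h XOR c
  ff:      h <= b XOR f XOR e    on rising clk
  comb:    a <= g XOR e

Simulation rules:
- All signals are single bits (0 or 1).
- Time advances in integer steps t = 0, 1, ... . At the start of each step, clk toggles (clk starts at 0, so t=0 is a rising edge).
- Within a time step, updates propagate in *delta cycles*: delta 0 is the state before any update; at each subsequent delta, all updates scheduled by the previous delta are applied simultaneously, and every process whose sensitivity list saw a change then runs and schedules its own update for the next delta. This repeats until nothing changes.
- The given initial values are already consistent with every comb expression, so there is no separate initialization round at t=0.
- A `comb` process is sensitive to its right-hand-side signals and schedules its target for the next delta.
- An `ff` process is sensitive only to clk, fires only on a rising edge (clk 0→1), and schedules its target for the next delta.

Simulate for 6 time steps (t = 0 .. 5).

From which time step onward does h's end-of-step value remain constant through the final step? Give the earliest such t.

2

[bits: g,d,e,h,c,clk,a,b,f]
t=0: Δ0=000000010 Δ1=000001010 Δ2=000101000 Δ3=100101000 Δ4=100101100 | 4Δ
t=1: Δ0=100101100 Δ1=100100100 | 1Δ
t=2: Δ0=100100100 Δ1=100101100 Δ2=100001100 Δ3=000001100 Δ4=000001000 | 4Δ
t=3: Δ0=000001000 Δ1=000000000 | 1Δ
t=4: Δ0=000000000 Δ1=000001000 | 1Δ
t=5: Δ0=000001000 Δ1=000000000 | 1Δ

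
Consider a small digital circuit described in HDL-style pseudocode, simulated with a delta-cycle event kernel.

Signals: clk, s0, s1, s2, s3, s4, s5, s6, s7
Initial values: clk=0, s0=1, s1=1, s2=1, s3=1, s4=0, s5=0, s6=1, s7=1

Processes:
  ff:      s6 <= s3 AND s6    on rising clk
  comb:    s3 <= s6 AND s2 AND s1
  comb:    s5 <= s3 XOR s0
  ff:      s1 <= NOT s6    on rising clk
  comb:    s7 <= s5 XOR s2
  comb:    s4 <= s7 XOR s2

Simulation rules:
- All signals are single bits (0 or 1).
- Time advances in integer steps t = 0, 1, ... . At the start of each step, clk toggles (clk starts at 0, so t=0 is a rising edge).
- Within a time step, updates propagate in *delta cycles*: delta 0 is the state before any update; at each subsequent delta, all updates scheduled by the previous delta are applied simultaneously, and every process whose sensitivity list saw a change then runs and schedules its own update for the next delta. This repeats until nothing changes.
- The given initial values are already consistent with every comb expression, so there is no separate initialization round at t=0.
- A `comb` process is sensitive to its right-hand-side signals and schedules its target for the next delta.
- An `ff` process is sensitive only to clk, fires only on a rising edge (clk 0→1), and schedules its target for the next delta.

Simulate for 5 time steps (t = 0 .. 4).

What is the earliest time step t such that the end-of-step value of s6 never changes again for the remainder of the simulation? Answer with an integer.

2

[bits: s7,s3,s2,s1,s5,clk,s0,s4,s6]
t=0: Δ0=111100101 Δ1=111101101 Δ2=111001101 Δ3=101001101 Δ4=101011101 Δ5=001011101 Δ6=001011111 | 6Δ
t=1: Δ0=001011111 Δ1=001010111 | 1Δ
t=2: Δ0=001010111 Δ1=001011111 Δ2=001011110 | 2Δ
t=3: Δ0=001011110 Δ1=001010110 | 1Δ
t=4: Δ0=001010110 Δ1=001011110 Δ2=001111110 | 2Δ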